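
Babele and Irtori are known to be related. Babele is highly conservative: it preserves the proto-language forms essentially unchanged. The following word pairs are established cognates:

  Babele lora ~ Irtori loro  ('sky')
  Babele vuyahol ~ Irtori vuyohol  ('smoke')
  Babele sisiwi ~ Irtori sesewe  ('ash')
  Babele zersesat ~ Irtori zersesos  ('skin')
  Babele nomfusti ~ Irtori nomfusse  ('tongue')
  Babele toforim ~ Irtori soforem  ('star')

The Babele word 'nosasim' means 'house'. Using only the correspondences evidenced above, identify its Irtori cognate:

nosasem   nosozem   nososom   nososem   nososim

nososem

vuyahol ~ vuyohol, zersesat ~ zersesos — Babele a corresponds to Irtori o after a consonant, before a consonant other than r, m, n, p, b, f, v.
toforim ~ soforem — Babele i corresponds to Irtori e after a consonant, before a nasal.
Applying these to Babele 'nosasim':
  nosasim → nososim   (a→o after a consonant, before a consonant other than r, m, n, p, b, f, v)
  nososim → nososem   (i→e after a consonant, before a nasal)
So the Irtori cognate is 'nososem'.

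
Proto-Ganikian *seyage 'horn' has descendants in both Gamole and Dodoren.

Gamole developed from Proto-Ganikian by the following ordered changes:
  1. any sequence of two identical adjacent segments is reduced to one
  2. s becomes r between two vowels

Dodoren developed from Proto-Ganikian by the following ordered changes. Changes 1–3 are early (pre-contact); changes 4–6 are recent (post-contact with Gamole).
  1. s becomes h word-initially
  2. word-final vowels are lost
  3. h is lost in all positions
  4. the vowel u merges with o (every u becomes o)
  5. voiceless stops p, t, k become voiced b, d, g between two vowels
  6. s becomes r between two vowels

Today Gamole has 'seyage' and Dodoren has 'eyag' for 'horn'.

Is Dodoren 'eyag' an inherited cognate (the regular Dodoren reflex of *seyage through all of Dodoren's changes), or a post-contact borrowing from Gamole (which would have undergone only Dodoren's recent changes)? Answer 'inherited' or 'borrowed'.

inherited

If inherited, *seyage would pass through all of Dodoren's changes:
Dodoren: start from *seyage.
  rule 1 (debuccalisation): seyage → heyage
  rule 2 (apocope): heyage → heyag
  rule 3 (h-loss): heyag → eyag
  rule 4: no change — eyag
  rule 5: no change — eyag
  rule 6: no change — eyag
  ⇒ Dodoren eyag
If borrowed from Gamole 'seyage' after the early changes, it would undergo only the recent ones:
  rule 4 (vowel merger): no change (seyage)
  rule 5 (intervocalic voicing): no change (seyage)
  rule 6 (rhotacism): no change (seyage)
  ⇒ as a loan: seyage
Dodoren 'eyag' matches the inherited outcome exactly, so it is an inherited cognate, not a loan.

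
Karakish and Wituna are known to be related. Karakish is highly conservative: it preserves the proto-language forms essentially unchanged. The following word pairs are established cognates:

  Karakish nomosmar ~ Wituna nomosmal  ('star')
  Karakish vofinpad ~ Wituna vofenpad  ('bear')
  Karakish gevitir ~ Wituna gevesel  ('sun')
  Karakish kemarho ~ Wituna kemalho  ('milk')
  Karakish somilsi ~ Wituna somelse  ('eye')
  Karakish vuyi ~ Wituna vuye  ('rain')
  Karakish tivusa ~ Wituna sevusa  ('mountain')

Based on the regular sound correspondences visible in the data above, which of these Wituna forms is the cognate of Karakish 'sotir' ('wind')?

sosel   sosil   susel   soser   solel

gevitir ~ gevesel — Karakish t corresponds to Wituna s between vowels (before a front vowel).
gevitir ~ gevesel — Karakish i corresponds to Wituna e after a consonant, before r.
nomosmar ~ nomosmal, gevitir ~ gevesel — Karakish r corresponds to Wituna l word-finally.
Applying these to Karakish 'sotir':
  sotir → sosir   (t→s between vowels (before a front vowel))
  sosir → soser   (i→e after a consonant, before r)
  soser → sosel   (r→l word-finally)
So the Wituna cognate is 'sosel'.

sosel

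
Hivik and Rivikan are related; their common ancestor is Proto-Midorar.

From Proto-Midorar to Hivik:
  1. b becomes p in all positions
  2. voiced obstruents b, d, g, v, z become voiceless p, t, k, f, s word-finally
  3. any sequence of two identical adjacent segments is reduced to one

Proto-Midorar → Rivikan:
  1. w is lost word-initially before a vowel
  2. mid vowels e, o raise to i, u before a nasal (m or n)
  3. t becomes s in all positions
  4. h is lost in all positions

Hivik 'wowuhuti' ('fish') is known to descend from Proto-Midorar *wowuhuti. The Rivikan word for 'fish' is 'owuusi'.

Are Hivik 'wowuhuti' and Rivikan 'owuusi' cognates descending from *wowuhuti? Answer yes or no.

yes

Derive the expected Rivikan reflex of *wowuhuti:
Rivikan: *wowuhuti > owuhuti > owuhusi > owuusi  (by glide loss, unconditioned shift, h-loss)
Rivikan 'owuusi' matches the regular reflex exactly, so the pair is cognate.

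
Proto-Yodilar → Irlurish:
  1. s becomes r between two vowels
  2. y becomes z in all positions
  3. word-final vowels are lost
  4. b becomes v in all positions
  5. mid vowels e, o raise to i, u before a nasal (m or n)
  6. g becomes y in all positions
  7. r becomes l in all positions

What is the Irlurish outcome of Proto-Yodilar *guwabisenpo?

yuwavilinp

Irlurish: *guwabisenpo
  guwabisenpo → guwabirenpo   [rhotacism]
  guwabirenpo (rule 2 does not apply)
  guwabirenpo → guwabirenp   [apocope]
  guwabirenp → guwavirenp   [unconditioned shift]
  guwavirenp → guwavirinp   [pre-nasal raising]
  guwavirinp → yuwavirinp   [unconditioned shift]
  yuwavirinp → yuwavilinp   [unconditioned shift]
  giving Irlurish yuwavilinp.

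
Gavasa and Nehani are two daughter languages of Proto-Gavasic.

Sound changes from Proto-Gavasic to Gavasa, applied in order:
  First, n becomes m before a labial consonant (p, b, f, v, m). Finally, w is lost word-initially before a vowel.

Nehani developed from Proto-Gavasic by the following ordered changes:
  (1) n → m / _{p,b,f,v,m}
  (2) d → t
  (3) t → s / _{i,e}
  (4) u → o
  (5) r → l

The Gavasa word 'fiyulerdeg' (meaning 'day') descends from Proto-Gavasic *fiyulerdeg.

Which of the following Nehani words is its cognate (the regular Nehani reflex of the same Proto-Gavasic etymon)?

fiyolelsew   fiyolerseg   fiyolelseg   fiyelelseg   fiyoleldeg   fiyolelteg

fiyolelseg

Nehani: *fiyulerdeg
  fiyulerdeg (rule 1 does not apply)
  fiyulerdeg → fiyulerteg   [unconditioned shift]
  fiyulerteg → fiyulerseg   [palatalisation]
  fiyulerseg → fiyolerseg   [vowel merger]
  fiyolerseg → fiyolelseg   [unconditioned shift]
  giving Nehani fiyolelseg.
The other candidates each miss or misapply at least one Nehani change.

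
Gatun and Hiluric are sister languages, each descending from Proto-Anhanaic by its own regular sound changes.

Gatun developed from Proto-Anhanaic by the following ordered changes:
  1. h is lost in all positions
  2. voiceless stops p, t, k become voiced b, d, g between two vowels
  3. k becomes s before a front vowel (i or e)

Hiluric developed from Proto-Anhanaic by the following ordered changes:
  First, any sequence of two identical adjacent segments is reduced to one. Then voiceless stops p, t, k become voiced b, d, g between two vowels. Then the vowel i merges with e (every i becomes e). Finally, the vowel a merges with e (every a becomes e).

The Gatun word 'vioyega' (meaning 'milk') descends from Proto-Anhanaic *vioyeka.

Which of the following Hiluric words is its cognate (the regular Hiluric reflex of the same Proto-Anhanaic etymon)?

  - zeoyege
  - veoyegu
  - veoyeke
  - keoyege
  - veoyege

veoyege

Hiluric: *vioyeka > vioyega > veoyega > veoyege  (by intervocalic voicing, vowel merger, vowel merger)
Only 'veoyege' matches the regular Hiluric development of *vioyeka.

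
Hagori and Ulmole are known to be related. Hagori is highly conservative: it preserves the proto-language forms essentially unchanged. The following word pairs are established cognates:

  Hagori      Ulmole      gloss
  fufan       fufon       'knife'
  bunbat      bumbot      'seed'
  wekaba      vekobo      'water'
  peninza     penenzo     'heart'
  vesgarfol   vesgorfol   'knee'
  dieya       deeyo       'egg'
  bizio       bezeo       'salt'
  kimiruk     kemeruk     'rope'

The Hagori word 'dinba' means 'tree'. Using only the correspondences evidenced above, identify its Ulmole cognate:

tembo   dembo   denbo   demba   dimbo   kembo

dembo

peninza ~ penenzo — Hagori i corresponds to Ulmole e after a consonant, before a nasal.
bunbat ~ bumbot — Hagori n corresponds to Ulmole m after a vowel, before a labial obstruent.
wekaba ~ vekobo, peninza ~ penenzo — Hagori a corresponds to Ulmole o word-finally.
Applying these to Hagori 'dinba':
  dinba → denba   (i→e after a consonant, before a nasal)
  denba → demba   (n→m after a vowel, before a labial obstruent)
  demba → dembo   (a→o word-finally)
So the Ulmole cognate is 'dembo'.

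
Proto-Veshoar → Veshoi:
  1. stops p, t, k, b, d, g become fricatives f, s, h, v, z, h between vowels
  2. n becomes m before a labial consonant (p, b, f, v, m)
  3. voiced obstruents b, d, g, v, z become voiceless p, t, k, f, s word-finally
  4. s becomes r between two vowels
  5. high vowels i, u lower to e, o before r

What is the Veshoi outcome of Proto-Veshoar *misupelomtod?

merufelomtot

Veshoi: *misupelomtod > misufelomtod > misufelomtot > mirufelomtot > merufelomtot  (by intervocalic lenition, final devoicing, rhotacism, pre-rhotic lowering)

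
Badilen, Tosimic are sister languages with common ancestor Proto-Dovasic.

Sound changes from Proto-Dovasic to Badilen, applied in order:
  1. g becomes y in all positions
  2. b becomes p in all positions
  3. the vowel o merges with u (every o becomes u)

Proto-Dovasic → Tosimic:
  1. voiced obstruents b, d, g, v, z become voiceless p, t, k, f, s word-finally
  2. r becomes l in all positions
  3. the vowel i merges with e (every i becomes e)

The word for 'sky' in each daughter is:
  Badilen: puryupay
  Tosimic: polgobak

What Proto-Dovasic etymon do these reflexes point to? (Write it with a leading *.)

*porgobag

Position 2: Badilen has u, Tosimic has o. Tosimic preserves o here (none of its changes turn any other segment into o), so the proto-segment is *o.
Position 4: Badilen has y, Tosimic has g. Tosimic preserves g here (none of its changes turn any other segment into g), so the proto-segment is *g.
Position 8: Badilen has y, Tosimic has k. Taking the neighbouring segments as reconstructed: Badilen y could go back to *g or *y; Tosimic k could go back to *k or *g — the one source consistent with every daughter is *g.
This points to *porgobag. Verify forward in each daughter:
Badilen: *porgobag > poryobay > poryopay > puryupay  (by unconditioned shift, unconditioned shift, vowel merger)
Tosimic: *porgobag > porgobak > polgobak  (by final devoicing, unconditioned shift)
*porgobag is the unique common source.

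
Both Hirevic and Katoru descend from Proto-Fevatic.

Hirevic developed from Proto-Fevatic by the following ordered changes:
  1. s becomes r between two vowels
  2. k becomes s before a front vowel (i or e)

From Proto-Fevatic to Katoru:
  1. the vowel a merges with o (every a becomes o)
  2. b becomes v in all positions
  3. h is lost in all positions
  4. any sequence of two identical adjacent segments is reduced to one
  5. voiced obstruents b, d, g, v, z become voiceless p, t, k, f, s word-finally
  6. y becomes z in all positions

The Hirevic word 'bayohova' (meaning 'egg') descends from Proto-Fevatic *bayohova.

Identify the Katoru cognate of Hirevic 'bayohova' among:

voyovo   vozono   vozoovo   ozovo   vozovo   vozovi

Katoru: *bayohova > boyohovo > voyohovo > voyoovo > voyovo > vozovo  (by vowel merger, unconditioned shift, h-loss, degemination, unconditioned shift)

vozovo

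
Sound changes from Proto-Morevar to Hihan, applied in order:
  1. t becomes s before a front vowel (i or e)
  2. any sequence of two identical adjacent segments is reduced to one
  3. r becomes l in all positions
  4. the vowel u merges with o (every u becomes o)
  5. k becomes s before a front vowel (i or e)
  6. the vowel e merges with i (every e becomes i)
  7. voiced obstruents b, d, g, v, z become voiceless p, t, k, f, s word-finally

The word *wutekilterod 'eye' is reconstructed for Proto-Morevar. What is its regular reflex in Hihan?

wosisilsilot

Hihan: start from *wutekilterod.
  rule 1 (palatalisation): wutekilterod → wusekilserod
  rule 2: no change — wusekilserod
  rule 3 (unconditioned shift): wusekilserod → wusekilselod
  rule 4 (vowel merger): wusekilselod → wosekilselod
  rule 5 (palatalisation): wosekilselod → wosesilselod
  rule 6 (vowel merger): wosesilselod → wosisilsilod
  rule 7 (final devoicing): wosisilsilod → wosisilsilot
  ⇒ Hihan wosisilsilot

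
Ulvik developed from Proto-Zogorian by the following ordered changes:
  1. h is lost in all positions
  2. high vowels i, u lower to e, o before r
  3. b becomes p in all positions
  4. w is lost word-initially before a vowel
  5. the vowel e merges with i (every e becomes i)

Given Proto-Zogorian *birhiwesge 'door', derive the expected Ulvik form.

Ulvik: *birhiwesge > biriwesge > beriwesge > periwesge > piriwisgi  (by h-loss, pre-rhotic lowering, unconditioned shift, vowel merger)

piriwisgi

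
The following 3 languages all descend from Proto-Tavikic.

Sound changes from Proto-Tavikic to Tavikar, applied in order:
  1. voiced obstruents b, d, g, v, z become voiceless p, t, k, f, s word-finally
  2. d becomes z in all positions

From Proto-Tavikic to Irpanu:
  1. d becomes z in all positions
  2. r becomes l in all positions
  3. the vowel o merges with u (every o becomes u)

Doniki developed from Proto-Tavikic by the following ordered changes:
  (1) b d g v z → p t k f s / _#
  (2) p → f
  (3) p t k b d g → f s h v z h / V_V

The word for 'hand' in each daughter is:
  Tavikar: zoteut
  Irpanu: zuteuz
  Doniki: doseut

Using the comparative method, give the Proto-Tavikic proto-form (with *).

Position 1: Tavikar has z, Irpanu has z, Doniki has d. Doniki preserves d here (none of its changes turn any other segment into d), so the proto-segment is *d.
Position 2: Tavikar has o, Irpanu has u, Doniki has o. Tavikar preserves o here (none of its changes turn any other segment into o), so the proto-segment is *o.
Position 3: Tavikar has t, Irpanu has t, Doniki has s. Irpanu preserves t here (none of its changes turn any other segment into t), so the proto-segment is *t.
Continuing position by position gives *doteud; check it forward:
Tavikar: start from *doteud.
  rule 1 (final devoicing): doteud → doteut
  rule 2 (unconditioned shift): doteut → zoteut
  ⇒ Tavikar zoteut
Irpanu: start from *doteud.
  rule 1 (unconditioned shift): doteud → zoteuz
  rule 2: no change — zoteuz
  rule 3 (vowel merger): zoteuz → zuteuz
  ⇒ Irpanu zuteuz
Doniki: start from *doteud.
  rule 1 (final devoicing): doteud → doteut
  rule 2: no change — doteut
  rule 3 (intervocalic lenition): doteut → doseut
  ⇒ Doniki doseut
*doteud is the unique common source.

*doteud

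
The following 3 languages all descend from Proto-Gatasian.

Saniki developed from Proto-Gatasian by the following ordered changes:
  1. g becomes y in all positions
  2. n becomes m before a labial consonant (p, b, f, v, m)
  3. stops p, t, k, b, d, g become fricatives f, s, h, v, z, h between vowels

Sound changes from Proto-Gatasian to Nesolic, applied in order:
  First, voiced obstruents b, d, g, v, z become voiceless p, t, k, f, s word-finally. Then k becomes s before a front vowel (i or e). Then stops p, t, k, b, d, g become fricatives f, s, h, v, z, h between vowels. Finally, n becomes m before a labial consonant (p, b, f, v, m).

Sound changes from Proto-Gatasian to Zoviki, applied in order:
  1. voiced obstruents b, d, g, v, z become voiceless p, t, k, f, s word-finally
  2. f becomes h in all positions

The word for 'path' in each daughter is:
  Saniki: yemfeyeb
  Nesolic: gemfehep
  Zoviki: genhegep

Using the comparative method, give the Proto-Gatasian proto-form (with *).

*genfegeb

Position 1: Saniki has y, Nesolic has g, Zoviki has g. Nesolic preserves g here (none of its changes turn any other segment into g), so the proto-segment is *g.
Position 6: Saniki has y, Nesolic has h, Zoviki has g. Zoviki preserves g here (none of its changes turn any other segment into g), so the proto-segment is *g.
Position 8: Saniki has b, Nesolic has p, Zoviki has p. Saniki preserves b here (none of its changes turn any other segment into b), so the proto-segment is *b.
Verify the candidate proto-form against each daughter:
Saniki: *genfegeb > yenfeyeb > yemfeyeb  (by unconditioned shift, nasal place assimilation)
Nesolic: start from *genfegeb.
  rule 1 (final devoicing): genfegeb → genfegep
  rule 2: no change — genfegep
  rule 3 (intervocalic lenition): genfegep → genfehep
  rule 4 (nasal place assimilation): genfehep → gemfehep
  ⇒ Nesolic gemfehep
Zoviki: start from *genfegeb.
  rule 1 (final devoicing): genfegeb → genfegep
  rule 2 (unconditioned shift): genfegep → genhegep
  ⇒ Zoviki genhegep
No other proto-form is consistent with every reflex, so the reconstruction is *genfegeb.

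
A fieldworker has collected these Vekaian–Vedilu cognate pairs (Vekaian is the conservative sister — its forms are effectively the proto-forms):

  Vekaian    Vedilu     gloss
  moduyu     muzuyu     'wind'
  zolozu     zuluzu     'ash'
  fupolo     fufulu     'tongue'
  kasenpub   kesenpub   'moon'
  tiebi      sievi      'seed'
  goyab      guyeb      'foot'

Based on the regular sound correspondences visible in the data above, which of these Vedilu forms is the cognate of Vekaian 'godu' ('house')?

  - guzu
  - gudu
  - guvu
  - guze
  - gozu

moduyu ~ muzuyu, zolozu ~ zuluzu — Vekaian o corresponds to Vedilu u after a consonant, before a consonant other than r, m, n, p, b, f, v.
moduyu ~ muzuyu — Vekaian d corresponds to Vedilu z between vowels (before a back vowel).
Applying these to Vekaian 'godu':
  godu → gudu   (o→u after a consonant, before a consonant other than r, m, n, p, b, f, v)
  gudu → guzu   (d→z between vowels (before a back vowel))
So the Vedilu cognate is 'guzu'.

guzu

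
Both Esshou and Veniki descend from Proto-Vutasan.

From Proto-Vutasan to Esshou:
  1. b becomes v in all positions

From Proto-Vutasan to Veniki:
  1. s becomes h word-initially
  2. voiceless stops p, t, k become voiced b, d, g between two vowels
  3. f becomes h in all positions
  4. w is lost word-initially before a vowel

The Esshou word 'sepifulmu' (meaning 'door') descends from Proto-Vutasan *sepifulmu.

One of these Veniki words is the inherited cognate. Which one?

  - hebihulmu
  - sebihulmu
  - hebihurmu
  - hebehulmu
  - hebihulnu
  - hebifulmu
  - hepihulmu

hebihulmu

Veniki: *sepifulmu > hepifulmu > hebifulmu > hebihulmu  (by debuccalisation, intervocalic voicing, unconditioned shift)
Only 'hebihulmu' matches the regular Veniki development of *sepifulmu.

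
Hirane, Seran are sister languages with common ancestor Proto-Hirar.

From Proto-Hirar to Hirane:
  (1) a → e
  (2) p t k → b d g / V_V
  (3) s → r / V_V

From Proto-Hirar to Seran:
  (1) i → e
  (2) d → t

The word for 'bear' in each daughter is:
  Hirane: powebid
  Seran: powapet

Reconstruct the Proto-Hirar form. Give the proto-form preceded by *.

*powapid

Position 6: Hirane has i, Seran has e. Hirane preserves i here (none of its changes turn any other segment into i), so the proto-segment is *i.
Position 7: Hirane has d, Seran has t. Taking the neighbouring segments as reconstructed: Hirane d can only go back to *d; Seran t could go back to *t or *d — the one source consistent with every daughter is *d.
Position 5: Hirane has b, Seran has p. Seran preserves p here (none of its changes turn any other segment into p), so the proto-segment is *p.
Verify the candidate proto-form against each daughter:
Hirane: *powapid > powepid > powebid  (by vowel merger, intervocalic voicing)
Seran: *powapid
  powapid → powaped   [vowel merger]
  powaped → powapet   [unconditioned shift]
  giving Seran powapet.
*powapid is the unique common source.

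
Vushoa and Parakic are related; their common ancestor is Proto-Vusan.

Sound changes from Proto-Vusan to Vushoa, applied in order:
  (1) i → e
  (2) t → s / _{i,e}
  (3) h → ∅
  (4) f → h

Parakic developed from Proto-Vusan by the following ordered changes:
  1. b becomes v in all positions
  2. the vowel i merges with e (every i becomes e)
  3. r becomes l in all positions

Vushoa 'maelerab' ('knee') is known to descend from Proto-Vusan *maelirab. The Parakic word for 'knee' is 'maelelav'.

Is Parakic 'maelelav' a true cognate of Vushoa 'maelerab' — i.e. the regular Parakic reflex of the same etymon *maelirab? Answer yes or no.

Derive the expected Parakic reflex of *maelirab:
Parakic: *maelirab
  maelirab → maelirav   [unconditioned shift]
  maelirav → maelerav   [vowel merger]
  maelerav → maelelav   [unconditioned shift]
  giving Parakic maelelav.
Parakic 'maelelav' matches the regular reflex exactly, so the pair is cognate.

yes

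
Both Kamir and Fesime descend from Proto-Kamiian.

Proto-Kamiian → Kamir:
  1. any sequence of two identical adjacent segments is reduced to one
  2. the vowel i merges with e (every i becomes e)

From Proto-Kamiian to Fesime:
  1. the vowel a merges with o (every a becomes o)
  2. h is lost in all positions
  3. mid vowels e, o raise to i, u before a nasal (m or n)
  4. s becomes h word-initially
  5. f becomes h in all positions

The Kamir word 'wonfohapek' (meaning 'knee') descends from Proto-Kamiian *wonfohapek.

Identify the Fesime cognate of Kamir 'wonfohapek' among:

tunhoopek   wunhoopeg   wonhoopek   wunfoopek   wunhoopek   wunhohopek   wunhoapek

wunhoopek

Fesime: *wonfohapek
  wonfohapek → wonfohopek   [vowel merger]
  wonfohopek → wonfoopek   [h-loss]
  wonfoopek → wunfoopek   [pre-nasal raising]
  wunfoopek (rule 4 does not apply)
  wunfoopek → wunhoopek   [unconditioned shift]
  giving Fesime wunhoopek.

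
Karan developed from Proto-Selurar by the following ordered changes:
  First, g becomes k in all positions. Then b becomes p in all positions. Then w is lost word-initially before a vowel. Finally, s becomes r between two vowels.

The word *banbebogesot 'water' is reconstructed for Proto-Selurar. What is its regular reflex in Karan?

Karan: *banbebogesot
  banbebogesot → banbebokesot   [unconditioned shift]
  banbebokesot → panpepokesot   [unconditioned shift]
  panpepokesot (rule 3 does not apply)
  panpepokesot → panpepokerot   [rhotacism]
  giving Karan panpepokerot.

panpepokerot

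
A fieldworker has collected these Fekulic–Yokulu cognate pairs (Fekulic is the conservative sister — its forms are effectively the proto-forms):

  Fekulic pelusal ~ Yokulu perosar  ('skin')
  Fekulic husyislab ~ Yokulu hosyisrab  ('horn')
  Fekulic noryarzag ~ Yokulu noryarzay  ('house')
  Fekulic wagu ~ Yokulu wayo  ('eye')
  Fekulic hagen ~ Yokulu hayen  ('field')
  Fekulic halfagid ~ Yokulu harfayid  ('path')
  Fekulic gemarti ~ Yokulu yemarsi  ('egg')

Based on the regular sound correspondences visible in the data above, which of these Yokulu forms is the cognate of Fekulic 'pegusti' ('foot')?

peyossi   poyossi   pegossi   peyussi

peyossi

wagu ~ wayo — Fekulic g corresponds to Yokulu y between vowels (before a back vowel).
pelusal ~ perosar, husyislab ~ hosyisrab — Fekulic u corresponds to Yokulu o after a consonant, before a consonant other than r, m, n, p, b, f, v.
gemarti ~ yemarsi — Fekulic t corresponds to Yokulu s after a consonant, before a front vowel.
Applying these to Fekulic 'pegusti':
  pegusti → peyusti   (g→y between vowels (before a back vowel))
  peyusti → peyosti   (u→o after a consonant, before a consonant other than r, m, n, p, b, f, v)
  peyosti → peyossi   (t→s after a consonant, before a front vowel)
So the Yokulu cognate is 'peyossi'.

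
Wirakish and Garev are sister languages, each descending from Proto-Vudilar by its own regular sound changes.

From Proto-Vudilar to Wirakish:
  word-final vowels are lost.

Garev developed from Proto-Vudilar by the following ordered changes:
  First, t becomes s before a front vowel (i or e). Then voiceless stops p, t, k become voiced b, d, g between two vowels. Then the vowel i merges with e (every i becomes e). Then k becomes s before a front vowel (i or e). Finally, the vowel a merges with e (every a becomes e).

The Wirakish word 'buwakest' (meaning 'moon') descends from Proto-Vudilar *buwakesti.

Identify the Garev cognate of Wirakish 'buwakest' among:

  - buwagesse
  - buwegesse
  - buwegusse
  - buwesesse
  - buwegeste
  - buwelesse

Garev: start from *buwakesti.
  rule 1 (palatalisation): buwakesti → buwakessi
  rule 2 (intervocalic voicing): buwakessi → buwagessi
  rule 3 (vowel merger): buwagessi → buwagesse
  rule 4: no change — buwagesse
  rule 5 (vowel merger): buwagesse → buwegesse
  ⇒ Garev buwegesse
Among the options, 'buwegesse' alone shows every Garev change applied in order.

buwegesse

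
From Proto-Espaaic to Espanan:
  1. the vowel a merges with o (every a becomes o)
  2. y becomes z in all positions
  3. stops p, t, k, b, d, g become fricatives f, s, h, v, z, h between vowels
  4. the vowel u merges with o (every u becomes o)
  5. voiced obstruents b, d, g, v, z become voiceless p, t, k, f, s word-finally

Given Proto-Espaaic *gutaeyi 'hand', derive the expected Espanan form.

gosoezi

Espanan: *gutaeyi
  gutaeyi → gutoeyi   [vowel merger]
  gutoeyi → gutoezi   [unconditioned shift]
  gutoezi → gusoezi   [intervocalic lenition]
  gusoezi → gosoezi   [vowel merger]
  gosoezi (rule 5 does not apply)
  giving Espanan gosoezi.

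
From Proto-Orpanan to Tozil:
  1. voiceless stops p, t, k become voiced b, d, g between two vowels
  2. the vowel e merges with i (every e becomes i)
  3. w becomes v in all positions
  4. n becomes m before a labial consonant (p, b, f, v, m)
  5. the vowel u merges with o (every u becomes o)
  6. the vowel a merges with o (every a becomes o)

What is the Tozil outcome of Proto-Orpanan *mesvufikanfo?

Tozil: *mesvufikanfo
  mesvufikanfo → mesvufiganfo   [intervocalic voicing]
  mesvufiganfo → misvufiganfo   [vowel merger]
  misvufiganfo (rule 3 does not apply)
  misvufiganfo → misvufigamfo   [nasal place assimilation]
  misvufigamfo → misvofigamfo   [vowel merger]
  misvofigamfo → misvofigomfo   [vowel merger]
  giving Tozil misvofigomfo.

misvofigomfo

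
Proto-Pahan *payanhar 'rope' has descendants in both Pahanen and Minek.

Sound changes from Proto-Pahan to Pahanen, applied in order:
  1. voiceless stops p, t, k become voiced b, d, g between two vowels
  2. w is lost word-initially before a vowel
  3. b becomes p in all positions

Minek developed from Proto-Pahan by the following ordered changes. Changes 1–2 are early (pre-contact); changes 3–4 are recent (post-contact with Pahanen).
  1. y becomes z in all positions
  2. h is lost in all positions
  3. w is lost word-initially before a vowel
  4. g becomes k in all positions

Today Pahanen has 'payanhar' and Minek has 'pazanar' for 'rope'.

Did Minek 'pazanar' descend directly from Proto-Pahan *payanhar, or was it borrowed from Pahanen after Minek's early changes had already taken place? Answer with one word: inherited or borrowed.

inherited

If inherited, *payanhar would pass through all of Minek's changes:
Minek: *payanhar > pazanhar > pazanar  (by unconditioned shift, h-loss)
If borrowed from Pahanen 'payanhar' after the early changes, it would undergo only the recent ones:
  rule 3 (glide loss): no change (payanhar)
  rule 4 (unconditioned shift): no change (payanhar)
  ⇒ as a loan: payanhar
Minek 'pazanar' matches the inherited outcome exactly, so it is an inherited cognate, not a loan.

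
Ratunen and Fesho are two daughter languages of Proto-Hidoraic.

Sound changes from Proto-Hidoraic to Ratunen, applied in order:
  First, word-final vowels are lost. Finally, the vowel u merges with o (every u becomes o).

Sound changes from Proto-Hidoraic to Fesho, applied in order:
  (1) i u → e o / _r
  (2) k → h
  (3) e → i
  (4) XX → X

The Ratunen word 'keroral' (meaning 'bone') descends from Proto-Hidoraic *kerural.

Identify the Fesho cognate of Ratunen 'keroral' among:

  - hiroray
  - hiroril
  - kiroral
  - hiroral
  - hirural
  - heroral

hiroral

Fesho: *kerural
  kerural → keroral   [pre-rhotic lowering]
  keroral → heroral   [unconditioned shift]
  heroral → hiroral   [vowel merger]
  hiroral (rule 4 does not apply)
  giving Fesho hiroral.
Among the options, 'hiroral' alone shows every Fesho change applied in order.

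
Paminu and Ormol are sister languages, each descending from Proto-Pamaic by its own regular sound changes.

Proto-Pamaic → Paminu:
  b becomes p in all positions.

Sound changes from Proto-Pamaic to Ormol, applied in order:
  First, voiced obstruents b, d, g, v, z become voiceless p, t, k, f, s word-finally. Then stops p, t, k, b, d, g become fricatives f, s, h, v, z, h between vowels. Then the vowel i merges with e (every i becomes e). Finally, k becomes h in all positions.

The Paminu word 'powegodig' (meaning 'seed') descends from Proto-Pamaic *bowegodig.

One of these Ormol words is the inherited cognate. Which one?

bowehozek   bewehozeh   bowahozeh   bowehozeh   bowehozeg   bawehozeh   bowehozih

Ormol: start from *bowegodig.
  rule 1 (final devoicing): bowegodig → bowegodik
  rule 2 (intervocalic lenition): bowegodik → bowehozik
  rule 3 (vowel merger): bowehozik → bowehozek
  rule 4 (unconditioned shift): bowehozek → bowehozeh
  ⇒ Ormol bowehozeh
Only 'bowehozeh' matches the regular Ormol development of *bowegodig.

bowehozeh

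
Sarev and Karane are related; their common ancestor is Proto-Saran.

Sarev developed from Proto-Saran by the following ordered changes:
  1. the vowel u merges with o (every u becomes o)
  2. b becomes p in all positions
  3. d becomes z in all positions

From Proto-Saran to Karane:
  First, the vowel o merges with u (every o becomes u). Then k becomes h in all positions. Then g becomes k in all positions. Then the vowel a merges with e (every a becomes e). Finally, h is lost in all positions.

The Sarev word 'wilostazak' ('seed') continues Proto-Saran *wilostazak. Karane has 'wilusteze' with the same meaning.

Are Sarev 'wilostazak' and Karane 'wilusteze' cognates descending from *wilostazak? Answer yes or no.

Derive the expected Karane reflex of *wilostazak:
Karane: start from *wilostazak.
  rule 1 (vowel merger): wilostazak → wilustazak
  rule 2 (unconditioned shift): wilustazak → wilustazah
  rule 3: no change — wilustazah
  rule 4 (vowel merger): wilustazah → wilustezeh
  rule 5 (h-loss): wilustezeh → wilusteze
  ⇒ Karane wilusteze
Karane 'wilusteze' matches the regular reflex exactly, so the pair is cognate.

yes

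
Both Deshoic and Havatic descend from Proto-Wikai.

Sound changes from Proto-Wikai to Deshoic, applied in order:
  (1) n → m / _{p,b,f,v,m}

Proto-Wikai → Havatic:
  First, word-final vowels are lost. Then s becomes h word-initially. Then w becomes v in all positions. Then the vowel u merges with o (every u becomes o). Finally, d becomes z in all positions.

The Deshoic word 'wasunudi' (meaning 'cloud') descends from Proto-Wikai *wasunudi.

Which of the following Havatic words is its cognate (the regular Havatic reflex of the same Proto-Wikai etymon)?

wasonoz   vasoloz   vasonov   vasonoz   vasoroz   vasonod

vasonoz

Havatic: *wasunudi > wasunud > vasunud > vasonod > vasonoz  (by apocope, unconditioned shift, vowel merger, unconditioned shift)
The other candidates each miss or misapply at least one Havatic change.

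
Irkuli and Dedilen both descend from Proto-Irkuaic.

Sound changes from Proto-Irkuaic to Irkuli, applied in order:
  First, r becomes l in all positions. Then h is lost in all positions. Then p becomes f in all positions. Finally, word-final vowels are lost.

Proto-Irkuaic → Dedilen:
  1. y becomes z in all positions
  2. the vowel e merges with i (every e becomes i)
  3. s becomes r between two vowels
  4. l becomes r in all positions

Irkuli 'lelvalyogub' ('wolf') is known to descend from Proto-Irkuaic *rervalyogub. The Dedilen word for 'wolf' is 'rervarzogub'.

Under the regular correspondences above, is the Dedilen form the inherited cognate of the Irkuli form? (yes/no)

no

Derive the expected Dedilen reflex of *rervalyogub:
Dedilen: start from *rervalyogub.
  rule 1 (unconditioned shift): rervalyogub → rervalzogub
  rule 2 (vowel merger): rervalzogub → rirvalzogub
  rule 3: no change — rirvalzogub
  rule 4 (unconditioned shift): rirvalzogub → rirvarzogub
  ⇒ Dedilen rirvarzogub
The regular Dedilen reflex would be 'rirvarzogub', but the attested form is 'rervarzogub'. The correspondence is irregular, so they are not cognates (the Dedilen form has a different source).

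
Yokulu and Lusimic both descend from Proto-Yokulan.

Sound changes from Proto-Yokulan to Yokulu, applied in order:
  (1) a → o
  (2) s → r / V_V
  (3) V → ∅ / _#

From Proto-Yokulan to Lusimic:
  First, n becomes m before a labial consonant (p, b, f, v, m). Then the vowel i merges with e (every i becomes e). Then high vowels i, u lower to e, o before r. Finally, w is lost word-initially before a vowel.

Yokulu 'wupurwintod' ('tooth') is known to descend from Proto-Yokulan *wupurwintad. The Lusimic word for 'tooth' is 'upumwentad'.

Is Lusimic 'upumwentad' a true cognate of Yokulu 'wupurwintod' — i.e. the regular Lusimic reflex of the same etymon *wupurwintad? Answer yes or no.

Derive the expected Lusimic reflex of *wupurwintad:
Lusimic: *wupurwintad
  wupurwintad (rule 1 does not apply)
  wupurwintad → wupurwentad   [vowel merger]
  wupurwentad → wuporwentad   [pre-rhotic lowering]
  wuporwentad → uporwentad   [glide loss]
  giving Lusimic uporwentad.
The regular Lusimic reflex would be 'uporwentad', but the attested form is 'upumwentad'. The correspondence is irregular, so they are not cognates (the Lusimic form has a different source).

no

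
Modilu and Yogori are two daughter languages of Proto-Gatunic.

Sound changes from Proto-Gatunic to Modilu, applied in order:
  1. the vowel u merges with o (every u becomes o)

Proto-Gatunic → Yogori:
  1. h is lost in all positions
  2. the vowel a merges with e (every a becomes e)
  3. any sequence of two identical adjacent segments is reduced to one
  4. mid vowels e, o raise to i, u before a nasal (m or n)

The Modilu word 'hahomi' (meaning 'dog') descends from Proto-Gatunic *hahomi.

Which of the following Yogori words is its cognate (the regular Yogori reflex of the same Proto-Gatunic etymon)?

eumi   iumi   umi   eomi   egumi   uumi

Yogori: *hahomi > aomi > eomi > eumi  (by h-loss, vowel merger, pre-nasal raising)
Only 'eumi' matches the regular Yogori development of *hahomi.

eumi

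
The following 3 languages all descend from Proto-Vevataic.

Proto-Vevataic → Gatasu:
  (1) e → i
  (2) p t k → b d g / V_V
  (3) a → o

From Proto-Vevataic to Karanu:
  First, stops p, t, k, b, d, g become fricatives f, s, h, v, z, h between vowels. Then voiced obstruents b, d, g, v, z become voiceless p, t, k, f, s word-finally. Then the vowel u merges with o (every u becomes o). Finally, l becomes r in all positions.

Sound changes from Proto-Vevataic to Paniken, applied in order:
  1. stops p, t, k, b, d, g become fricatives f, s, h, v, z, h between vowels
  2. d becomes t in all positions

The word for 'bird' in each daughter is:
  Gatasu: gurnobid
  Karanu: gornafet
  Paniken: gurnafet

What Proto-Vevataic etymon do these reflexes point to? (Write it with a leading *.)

*gurnaped

Position 5: Gatasu has o, Karanu has a, Paniken has a. Karanu preserves a here (none of its changes turn any other segment into a), so the proto-segment is *a.
Position 8: Gatasu has d, Karanu has t, Paniken has t. Taking the neighbouring segments as reconstructed: Gatasu d can only go back to *d; Karanu t could go back to *t or *d; Paniken t could go back to *t or *d — the one source consistent with every daughter is *d.
Position 6: Gatasu has b, Karanu has f, Paniken has f. Taking the neighbouring segments as reconstructed: Gatasu b could go back to *p or *b; Karanu f could go back to *p or *f; Paniken f could go back to *p or *f — the one source consistent with every daughter is *p.
Continuing position by position gives *gurnaped; check it forward:
Gatasu: start from *gurnaped.
  rule 1 (vowel merger): gurnaped → gurnapid
  rule 2 (intervocalic voicing): gurnapid → gurnabid
  rule 3 (vowel merger): gurnabid → gurnobid
  ⇒ Gatasu gurnobid
Karanu: *gurnaped > gurnafed > gurnafet > gornafet  (by intervocalic lenition, final devoicing, vowel merger)
Paniken: *gurnaped
  gurnaped → gurnafed   [intervocalic lenition]
  gurnafed → gurnafet   [unconditioned shift]
  giving Paniken gurnafet.
*gurnaped is the unique common source.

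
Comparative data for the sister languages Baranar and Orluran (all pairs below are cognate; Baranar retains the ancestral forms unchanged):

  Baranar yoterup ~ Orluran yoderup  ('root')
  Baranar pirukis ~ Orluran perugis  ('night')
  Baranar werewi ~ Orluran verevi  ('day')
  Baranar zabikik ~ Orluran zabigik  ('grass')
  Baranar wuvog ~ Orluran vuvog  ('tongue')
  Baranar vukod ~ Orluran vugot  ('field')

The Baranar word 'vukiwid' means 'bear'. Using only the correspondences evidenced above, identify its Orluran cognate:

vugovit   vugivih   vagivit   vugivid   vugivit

pirukis ~ perugis, zabikik ~ zabigik — Baranar k corresponds to Orluran g between vowels (before a front vowel).
werewi ~ verevi — Baranar w corresponds to Orluran v between vowels (before a front vowel).
vukod ~ vugot — Baranar d corresponds to Orluran t word-finally.
Applying these to Baranar 'vukiwid':
  vukiwid → vugiwid   (k→g between vowels (before a front vowel))
  vugiwid → vugivid   (w→v between vowels (before a front vowel))
  vugivid → vugivit   (d→t word-finally)
So the Orluran cognate is 'vugivit'.

vugivit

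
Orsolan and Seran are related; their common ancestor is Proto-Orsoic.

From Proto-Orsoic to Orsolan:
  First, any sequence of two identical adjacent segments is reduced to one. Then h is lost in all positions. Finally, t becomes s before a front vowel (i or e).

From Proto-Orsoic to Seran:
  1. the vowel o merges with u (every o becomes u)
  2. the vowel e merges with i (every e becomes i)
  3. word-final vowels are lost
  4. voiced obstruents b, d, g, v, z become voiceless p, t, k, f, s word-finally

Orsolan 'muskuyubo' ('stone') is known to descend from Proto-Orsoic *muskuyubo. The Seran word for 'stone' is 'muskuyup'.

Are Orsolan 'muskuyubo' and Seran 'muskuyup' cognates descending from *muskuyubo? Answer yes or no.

yes

Derive the expected Seran reflex of *muskuyubo:
Seran: *muskuyubo > muskuyubu > muskuyub > muskuyup  (by vowel merger, apocope, final devoicing)
Seran 'muskuyup' matches the regular reflex exactly, so the pair is cognate.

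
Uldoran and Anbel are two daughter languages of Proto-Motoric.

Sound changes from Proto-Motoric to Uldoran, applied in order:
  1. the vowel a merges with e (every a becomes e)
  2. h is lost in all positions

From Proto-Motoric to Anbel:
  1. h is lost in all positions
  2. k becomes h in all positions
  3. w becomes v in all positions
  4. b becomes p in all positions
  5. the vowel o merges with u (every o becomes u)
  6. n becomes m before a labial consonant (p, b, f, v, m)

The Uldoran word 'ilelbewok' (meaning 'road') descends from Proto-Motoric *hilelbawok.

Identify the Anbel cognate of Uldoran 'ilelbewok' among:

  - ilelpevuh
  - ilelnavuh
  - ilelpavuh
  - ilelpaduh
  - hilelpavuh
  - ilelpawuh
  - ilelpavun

Anbel: start from *hilelbawok.
  rule 1 (h-loss): hilelbawok → ilelbawok
  rule 2 (unconditioned shift): ilelbawok → ilelbawoh
  rule 3 (unconditioned shift): ilelbawoh → ilelbavoh
  rule 4 (unconditioned shift): ilelbavoh → ilelpavoh
  rule 5 (vowel merger): ilelpavoh → ilelpavuh
  rule 6: no change — ilelpavuh
  ⇒ Anbel ilelpavuh

ilelpavuh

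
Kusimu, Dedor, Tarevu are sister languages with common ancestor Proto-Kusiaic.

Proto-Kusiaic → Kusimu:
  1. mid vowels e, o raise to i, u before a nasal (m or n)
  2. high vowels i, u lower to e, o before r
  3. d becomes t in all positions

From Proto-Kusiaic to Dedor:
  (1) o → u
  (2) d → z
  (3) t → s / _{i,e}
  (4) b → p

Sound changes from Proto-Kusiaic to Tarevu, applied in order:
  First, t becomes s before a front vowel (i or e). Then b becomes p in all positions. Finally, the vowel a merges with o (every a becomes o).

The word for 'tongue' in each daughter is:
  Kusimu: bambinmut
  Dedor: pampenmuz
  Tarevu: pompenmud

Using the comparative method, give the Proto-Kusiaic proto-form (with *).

*bambenmud

Position 4: Kusimu has b, Dedor has p, Tarevu has p. Kusimu preserves b here (none of its changes turn any other segment into b), so the proto-segment is *b.
Position 2: Kusimu has a, Dedor has a, Tarevu has o. Kusimu preserves a here (none of its changes turn any other segment into a), so the proto-segment is *a.
Position 9: Kusimu has t, Dedor has z, Tarevu has d. Tarevu preserves d here (none of its changes turn any other segment into d), so the proto-segment is *d.
This points to *bambenmud. Verify forward in each daughter:
Kusimu: start from *bambenmud.
  rule 1 (pre-nasal raising): bambenmud → bambinmud
  rule 2: no change — bambinmud
  rule 3 (unconditioned shift): bambinmud → bambinmut
  ⇒ Kusimu bambinmut
Dedor: start from *bambenmud.
  rule 1: no change — bambenmud
  rule 2 (unconditioned shift): bambenmud → bambenmuz
  rule 3: no change — bambenmuz
  rule 4 (unconditioned shift): bambenmuz → pampenmuz
  ⇒ Dedor pampenmuz
Tarevu: *bambenmud > pampenmud > pompenmud  (by unconditioned shift, vowel merger)
*bambenmud is the unique common source.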